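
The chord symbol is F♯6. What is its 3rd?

A#

Root of F♯6 = F#. The 3rd is a major 3rd: F# up a major 3rd → A#.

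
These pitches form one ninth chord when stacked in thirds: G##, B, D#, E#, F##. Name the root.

E#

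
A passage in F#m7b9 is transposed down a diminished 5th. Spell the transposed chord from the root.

B#, D#, F##, A#, C#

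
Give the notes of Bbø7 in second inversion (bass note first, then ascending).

Fb – Ab – Bb – Db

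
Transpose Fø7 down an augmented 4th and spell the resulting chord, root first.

Cb  Ebb  Gbb  Bbb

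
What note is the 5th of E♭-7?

B♭

E♭-7 is built on E♭; its 5th is a perfect 5th above the root.
A fifth above E uses the letter B, and the perfect 5th above E♭ is B♭.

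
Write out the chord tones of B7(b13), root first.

B7(b13) is a dominant seventh flat thirteen built on B.
B — root
D♯ — major 3rd
F♯ — perfect 5th
A — minor 7th
G — minor 13th

B D♯ F♯ A G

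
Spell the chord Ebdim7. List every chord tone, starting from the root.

Eb, Gb, Bbb, Dbb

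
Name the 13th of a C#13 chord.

A#

C#13 is built on C#; its 13th is a major 13th above the root.
A sixth above C uses the letter A, and the major 13th above C# is A#.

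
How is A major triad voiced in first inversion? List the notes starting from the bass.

A major triad = A–C♯–E; first inversion → third (C♯) lowest.

C♯, E, A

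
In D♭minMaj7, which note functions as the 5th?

Ab

D♭minMaj7 is built on Db; its 5th is a perfect 5th above the root.
A fifth above D uses the letter A, and the perfect 5th above Db is Ab.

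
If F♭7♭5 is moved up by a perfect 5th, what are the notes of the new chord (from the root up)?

Transposed root: F♭ → C♭ (perfect 5th up). So we spell C♭ dominant seventh flat five:
Root: C♭
Major 3rd (3rd): E♭
Diminished 5th (5th): G𝄫
Minor 7th (7th): B𝄫

C♭  E♭  G𝄫  B𝄫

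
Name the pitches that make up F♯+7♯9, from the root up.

F♯+7♯9: dominant seventh sharp nine sharp five on F♯.
F♯ — root
A♯ — major 3rd
C𝄪 — augmented 5th
E — minor 7th
G𝄪 — augmented 9th

F♯, A♯, C𝄪, E, G𝄪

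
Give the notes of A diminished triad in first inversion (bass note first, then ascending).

In root position, A diminished triad is A–C–E-flat.
First inversion puts the third (C) in the bass.

C, E-flat, A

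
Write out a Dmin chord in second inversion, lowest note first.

A, D, F

Dmin = D–F–A; second inversion → fifth (A) lowest.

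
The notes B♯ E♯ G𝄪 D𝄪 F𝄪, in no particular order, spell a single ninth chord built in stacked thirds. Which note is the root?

E♯

Stacking in thirds gives E♯ – G𝄪 – B♯ – D𝄪 – F𝄪, so E♯ is the root — E♯ major ninth.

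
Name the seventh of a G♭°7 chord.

Fbb

Root of G♭°7 = Gb. The 7th is a diminished 7th: Gb up a diminished 7th → Fbb.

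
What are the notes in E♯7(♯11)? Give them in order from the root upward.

E♯7(♯11): dominant seventh sharp eleven on E♯.
Root: E♯
Major 3rd (3rd): G𝄪
Perfect 5th (5th): B♯
Minor 7th (7th): D♯
Augmented 11th (11th): A𝄪

E♯, G𝄪, B♯, D♯, A𝄪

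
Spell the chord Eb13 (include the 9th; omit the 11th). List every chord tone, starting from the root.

Eb, G, Bb, Db, F, C

Eb13 is a dominant thirteenth built on Eb.
Eb — root
G — major 3rd
Bb — perfect 5th
Db — minor 7th
F — major 9th
C — major 13th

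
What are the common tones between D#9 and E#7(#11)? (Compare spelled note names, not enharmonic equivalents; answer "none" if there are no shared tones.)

D#9: D♯ F𝄪 A♯ C♯ E♯
E#7(#11): E♯ G𝄪 B♯ D♯ A𝄪
Common to both → D♯, E♯.

D♯, E♯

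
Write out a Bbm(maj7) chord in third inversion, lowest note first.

A, Bb, Db, F

Bbm(maj7) = Bb–Db–F–A; third inversion → seventh (A) lowest.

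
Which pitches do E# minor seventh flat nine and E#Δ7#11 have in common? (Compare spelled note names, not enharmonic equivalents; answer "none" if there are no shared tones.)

E#, B#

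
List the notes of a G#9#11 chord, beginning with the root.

G# B# D# F# A# C##

G#9#11: dominant ninth sharp eleven on G#.
root → G#
3rd (major 3rd) → B#
5th (perfect 5th) → D#
7th (minor 7th) → F#
9th (major 9th) → A#
11th (augmented 11th) → C##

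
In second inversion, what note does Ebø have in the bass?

Bbb

Ebø in root position is Eb–Gb–Bbb–Db.
Second inversion places the fifth in the bass, which is Bbb.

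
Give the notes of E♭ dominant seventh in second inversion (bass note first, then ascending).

In root position, E♭ dominant seventh is E-flat–G–B-flat–D-flat.
Second inversion puts the fifth (B-flat) in the bass.

B-flat, D-flat, E-flat, G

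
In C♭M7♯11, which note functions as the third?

Root of C♭M7♯11 = Cb. The 3rd is a major 3rd: Cb up a major 3rd → Eb.

Eb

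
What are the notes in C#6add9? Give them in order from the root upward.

C#6add9: six-nine on C♯.
C♯ — root
E♯ — major 3rd
G♯ — perfect 5th
A♯ — major 6th
D♯ — major 9th

C♯, E♯, G♯, A♯, D♯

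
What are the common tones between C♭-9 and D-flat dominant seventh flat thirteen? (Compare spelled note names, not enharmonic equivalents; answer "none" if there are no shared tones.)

C♭-9 = C♭, E𝄫, G♭, B𝄫, D♭.
D-flat dominant seventh flat thirteen = D♭, F, A♭, C♭, B𝄫.
Shared: C♭, B𝄫, D♭.

C♭, B𝄫, D♭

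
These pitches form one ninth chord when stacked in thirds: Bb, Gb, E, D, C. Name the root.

C

Stacking in thirds gives C – E – Gb – Bb – D, so C is the root — C dominant ninth flat five.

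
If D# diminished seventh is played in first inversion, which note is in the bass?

F♯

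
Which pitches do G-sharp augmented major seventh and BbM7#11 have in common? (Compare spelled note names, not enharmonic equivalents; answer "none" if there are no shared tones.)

none

G-sharp augmented major seventh: G# B# D## F##
BbM7#11: Bb D F A E
Common to both → none.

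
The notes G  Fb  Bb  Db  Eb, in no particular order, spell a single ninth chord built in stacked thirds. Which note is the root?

Arranged so that each adjacent pair is a third by letter name: Eb – G – Bb – Db – Fb.
The bottom of that stack, Eb, is the root (this is Eb dominant seventh flat nine).

Eb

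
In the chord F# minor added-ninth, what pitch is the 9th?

Root of F# minor added-ninth = F#. The 9th is a major 9th: F# up a major 9th → G#.

G#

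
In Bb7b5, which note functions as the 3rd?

Root of Bb7b5 = Bb. The 3rd is a major 3rd: Bb up a major 3rd → D.

D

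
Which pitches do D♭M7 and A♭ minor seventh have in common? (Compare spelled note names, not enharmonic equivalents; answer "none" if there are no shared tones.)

D♭M7 = Db, F, Ab, C.
A♭ minor seventh = Ab, Cb, Eb, Gb.
Shared: Ab.

Ab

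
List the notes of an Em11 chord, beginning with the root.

Root E, quality minor eleventh:
E — root
G — minor 3rd
B — perfect 5th
D — minor 7th
F♯ — major 9th
A — perfect 11th

E, G, B, D, F♯, A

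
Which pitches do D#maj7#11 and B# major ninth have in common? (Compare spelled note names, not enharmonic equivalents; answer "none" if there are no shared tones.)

D#maj7#11 = D♯, F𝄪, A♯, C𝄪, G𝄪.
B# major ninth = B♯, D𝄪, F𝄪, A𝄪, C𝄪.
Shared: F𝄪, C𝄪.

F𝄪, C𝄪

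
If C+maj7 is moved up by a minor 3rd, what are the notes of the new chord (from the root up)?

Eb  G  B  D

A minor 3rd up from C is Eb, so the new chord is Eb augmented major seventh.
- root: Eb
- major 3rd: G
- augmented 5th: B
- major 7th: D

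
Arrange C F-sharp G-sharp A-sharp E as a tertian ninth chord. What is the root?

F-sharp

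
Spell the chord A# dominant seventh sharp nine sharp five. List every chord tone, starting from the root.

A♯, C𝄪, E𝄪, G♯, B𝄪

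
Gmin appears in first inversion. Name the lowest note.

Gmin = G–Bb–D. First inversion → third in the bass = Bb.

Bb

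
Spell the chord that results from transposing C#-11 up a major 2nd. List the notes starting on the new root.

D# – F# – A# – C# – E# – G#

Transposed root: C# → D# (major 2nd up). So we spell D# minor eleventh:
root → D#
3rd (minor 3rd) → F#
5th (perfect 5th) → A#
7th (minor 7th) → C#
9th (major 9th) → E#
11th (perfect 11th) → G#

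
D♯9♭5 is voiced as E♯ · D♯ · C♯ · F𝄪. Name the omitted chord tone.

A

The full D♯9♭5 chord is D♯, F𝄪, A, C♯, E♯.
Comparing with the voicing, the diminished 5th (5th) — A — is absent.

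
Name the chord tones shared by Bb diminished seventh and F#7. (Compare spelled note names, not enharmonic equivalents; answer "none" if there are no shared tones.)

none

Bb diminished seventh = Bb, Db, Fb, Abb.
F#7 = F#, A#, C#, E.
Shared: none.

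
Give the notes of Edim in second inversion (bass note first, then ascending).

Bb – E – G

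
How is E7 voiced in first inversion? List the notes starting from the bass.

In root position, E7 is E–G#–B–D.
First inversion puts the third (G#) in the bass.

G#  B  D  E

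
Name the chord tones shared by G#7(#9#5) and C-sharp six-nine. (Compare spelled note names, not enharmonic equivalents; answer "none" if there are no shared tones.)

G#

G#7(#9#5) = G#, B#, D##, F#, A##.
C-sharp six-nine = C#, E#, G#, A#, D#.
Shared: G#.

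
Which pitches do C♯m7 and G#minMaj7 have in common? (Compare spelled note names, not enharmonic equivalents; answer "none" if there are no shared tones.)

G♯, B

C♯m7: C♯ E G♯ B
G#minMaj7: G♯ B D♯ F𝄪
Common to both → G♯, B.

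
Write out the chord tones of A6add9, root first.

Root A, quality six-nine:
root → A
3rd (major 3rd) → C#
5th (perfect 5th) → E
6th (major 6th) → F#
9th (major 9th) → B

A, C#, E, F#, B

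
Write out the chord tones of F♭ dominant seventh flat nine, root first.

F♭ dominant seventh flat nine is a dominant seventh flat nine built on Fb.
root → Fb
3rd (major 3rd) → Ab
5th (perfect 5th) → Cb
7th (minor 7th) → Ebb
9th (minor 9th) → Gbb

Fb  Ab  Cb  Ebb  Gbb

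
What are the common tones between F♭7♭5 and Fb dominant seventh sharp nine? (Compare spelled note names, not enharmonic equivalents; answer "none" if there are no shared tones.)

F♭7♭5: Fb Ab Cbb Ebb
Fb dominant seventh sharp nine: Fb Ab Cb Ebb G
Common to both → Fb, Ab, Ebb.

Fb – Ab – Ebb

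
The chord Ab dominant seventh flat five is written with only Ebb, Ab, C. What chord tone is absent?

Ab dominant seventh flat five = Ab, C, Ebb, Gb. The voicing lacks the 7th (minor 7th), Gb.

Gb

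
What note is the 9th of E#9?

E#9 is built on E#; its 9th is a major 9th above the root.
A second above E uses the letter F, and the major 9th above E# is F##.

F##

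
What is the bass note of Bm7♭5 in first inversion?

D

Bm7♭5 = B–D–F–A. First inversion → third in the bass = D.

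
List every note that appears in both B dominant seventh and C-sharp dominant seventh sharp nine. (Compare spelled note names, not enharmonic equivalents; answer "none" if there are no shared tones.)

B

B dominant seventh = B, D-sharp, F-sharp, A.
C-sharp dominant seventh sharp nine = C-sharp, E-sharp, G-sharp, B, D-double-sharp.
Shared: B.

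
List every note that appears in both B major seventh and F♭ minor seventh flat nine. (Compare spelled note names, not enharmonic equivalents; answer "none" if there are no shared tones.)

B major seventh = B, D-sharp, F-sharp, A-sharp.
F♭ minor seventh flat nine = F-flat, A-double-flat, C-flat, E-double-flat, G-double-flat.
Shared: none.

none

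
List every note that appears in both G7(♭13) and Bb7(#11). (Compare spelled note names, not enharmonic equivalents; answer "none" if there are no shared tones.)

G7(♭13) = G, B, D, F, Eb.
Bb7(#11) = Bb, D, F, Ab, E.
Shared: D, F.

D  F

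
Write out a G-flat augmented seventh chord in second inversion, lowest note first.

D, Fb, Gb, Bb

In root position, G-flat augmented seventh is Gb–Bb–D–Fb.
Second inversion puts the fifth (D) in the bass.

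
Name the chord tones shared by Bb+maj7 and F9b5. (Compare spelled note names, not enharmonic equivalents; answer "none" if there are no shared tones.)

A

Bb+maj7 = B♭, D, F♯, A.
F9b5 = F, A, C♭, E♭, G.
Shared: A.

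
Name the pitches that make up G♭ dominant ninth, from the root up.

Root Gb, quality dominant ninth:
- root: Gb
- major 3rd: Bb
- perfect 5th: Db
- minor 7th: Fb
- major 9th: Ab

Gb, Bb, Db, Fb, Ab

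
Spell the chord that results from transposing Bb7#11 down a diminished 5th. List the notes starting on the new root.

A diminished 5th down from Bb is E, so the new chord is E dominant seventh sharp eleven.
root → E
3rd (major 3rd) → G#
5th (perfect 5th) → B
7th (minor 7th) → D
11th (augmented 11th) → A#

E  G#  B  D  A#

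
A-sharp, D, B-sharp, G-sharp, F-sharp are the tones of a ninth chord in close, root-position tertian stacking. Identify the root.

G-sharp

Arranged so that each adjacent pair is a third by letter name: G-sharp – B-sharp – D – F-sharp – A-sharp.
The bottom of that stack, G-sharp, is the root (this is G-sharp dominant ninth flat five).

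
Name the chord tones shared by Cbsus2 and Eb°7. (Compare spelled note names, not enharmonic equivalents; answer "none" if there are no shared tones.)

Cbsus2 = C♭, D♭, G♭.
Eb°7 = E♭, G♭, B𝄫, D𝄫.
Shared: G♭.

G♭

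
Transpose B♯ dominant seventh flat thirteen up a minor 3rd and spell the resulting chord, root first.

Transposed root: B♯ → D♯ (minor 3rd up). So we spell D♯ dominant seventh flat thirteen:
- root: D♯
- major 3rd: F𝄪
- perfect 5th: A♯
- minor 7th: C♯
- minor 13th: B

D♯, F𝄪, A♯, C♯, B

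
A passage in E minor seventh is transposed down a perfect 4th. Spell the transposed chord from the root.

B  D  F♯  A

A perfect 4th down from E is B, so the new chord is B minor seventh.
root → B
3rd (minor 3rd) → D
5th (perfect 5th) → F♯
7th (minor 7th) → A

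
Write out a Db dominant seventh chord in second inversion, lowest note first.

A-flat, C-flat, D-flat, F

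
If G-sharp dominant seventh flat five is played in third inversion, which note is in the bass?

F-sharp

G-sharp dominant seventh flat five in root position is G-sharp–B-sharp–D–F-sharp.
Third inversion places the seventh in the bass, which is F-sharp.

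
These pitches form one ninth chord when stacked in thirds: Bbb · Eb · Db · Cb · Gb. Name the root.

Cb

Arranged so that each adjacent pair is a third by letter name: Cb – Eb – Gb – Bbb – Db.
The bottom of that stack, Cb, is the root (this is Cb dominant ninth).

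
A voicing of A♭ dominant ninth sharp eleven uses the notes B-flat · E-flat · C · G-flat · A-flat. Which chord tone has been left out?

A♭ dominant ninth sharp eleven = A-flat, C, E-flat, G-flat, B-flat, D. The voicing lacks the 11th (augmented 11th), D.

D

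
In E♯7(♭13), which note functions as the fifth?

B#

Root of E♯7(♭13) = E#. The 5th is a perfect 5th: E# up a perfect 5th → B#.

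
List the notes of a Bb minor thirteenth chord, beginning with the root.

Bb, Db, F, Ab, C, Eb, G

Root Bb, quality minor thirteenth:
Root: Bb
Minor 3rd (3rd): Db
Perfect 5th (5th): F
Minor 7th (7th): Ab
Major 9th (9th): C
Perfect 11th (11th): Eb
Major 13th (13th): G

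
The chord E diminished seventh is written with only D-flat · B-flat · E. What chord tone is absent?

E diminished seventh = E, G, B-flat, D-flat. The voicing lacks the 3rd (minor 3rd), G.

G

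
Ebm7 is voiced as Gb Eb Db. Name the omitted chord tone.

Ebm7 = Eb, Gb, Bb, Db. The voicing lacks the 5th (perfect 5th), Bb.

Bb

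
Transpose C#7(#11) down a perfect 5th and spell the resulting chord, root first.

F# – A# – C# – E – B#

A perfect 5th down from C# is F#, so the new chord is F# dominant seventh sharp eleven.
- root: F#
- major 3rd: A#
- perfect 5th: C#
- minor 7th: E
- augmented 11th: B#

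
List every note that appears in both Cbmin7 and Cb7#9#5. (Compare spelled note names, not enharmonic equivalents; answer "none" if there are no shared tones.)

Cb Bbb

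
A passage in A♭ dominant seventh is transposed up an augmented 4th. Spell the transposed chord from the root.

Transposed root: A-flat → D (augmented 4th up). So we spell D dominant seventh:
- root: D
- major 3rd: F-sharp
- perfect 5th: A
- minor 7th: C

D  F-sharp  A  C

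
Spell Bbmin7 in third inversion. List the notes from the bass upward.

Ab Bb Db F

In root position, Bbmin7 is Bb–Db–F–Ab.
Third inversion puts the seventh (Ab) in the bass.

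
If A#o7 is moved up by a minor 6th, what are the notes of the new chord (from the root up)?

F# A C Eb

A# up a minor 6th → F#. New chord: F# diminished seventh.
Root: F#
Minor 3rd (3rd): A
Diminished 5th (5th): C
Diminished 7th (7th): Eb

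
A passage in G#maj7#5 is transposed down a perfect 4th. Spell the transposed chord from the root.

D#  F##  A##  C##

A perfect 4th down from G# is D#, so the new chord is D# augmented major seventh.
root → D#
3rd (major 3rd) → F##
5th (augmented 5th) → A##
7th (major 7th) → C##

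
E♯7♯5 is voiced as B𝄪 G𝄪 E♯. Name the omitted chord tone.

The full E♯7♯5 chord is E♯, G𝄪, B𝄪, D♯.
Comparing with the voicing, the minor 7th (7th) — D♯ — is absent.

D♯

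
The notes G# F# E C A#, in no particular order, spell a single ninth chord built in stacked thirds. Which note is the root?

F#

Arranged so that each adjacent pair is a third by letter name: F# – A# – C – E – G#.
The bottom of that stack, F#, is the root (this is F# dominant ninth flat five).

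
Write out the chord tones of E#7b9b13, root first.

E♯ – G𝄪 – B♯ – D♯ – F♯ – C♯

E#7b9b13: dominant seventh flat nine flat thirteen on E♯.
E♯ — root
G𝄪 — major 3rd
B♯ — perfect 5th
D♯ — minor 7th
F♯ — minor 9th
C♯ — minor 13th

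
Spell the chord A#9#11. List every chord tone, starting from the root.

A#  C##  E#  G#  B#  D##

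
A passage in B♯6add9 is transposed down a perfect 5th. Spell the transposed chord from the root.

Transposed root: B♯ → E♯ (perfect 5th down). So we spell E♯ six-nine:
root → E♯
3rd (major 3rd) → G𝄪
5th (perfect 5th) → B♯
6th (major 6th) → C𝄪
9th (major 9th) → F𝄪

E♯ – G𝄪 – B♯ – C𝄪 – F𝄪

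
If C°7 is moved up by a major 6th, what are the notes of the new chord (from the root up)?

C up a major 6th → A. New chord: A diminished seventh.
root → A
3rd (minor 3rd) → C
5th (diminished 5th) → Eb
7th (diminished 7th) → Gb

A  C  Eb  Gb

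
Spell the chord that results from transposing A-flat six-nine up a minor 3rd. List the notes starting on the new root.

C-flat – E-flat – G-flat – A-flat – D-flat

Transposed root: A-flat → C-flat (minor 3rd up). So we spell C-flat six-nine:
- root: C-flat
- major 3rd: E-flat
- perfect 5th: G-flat
- major 6th: A-flat
- major 9th: D-flat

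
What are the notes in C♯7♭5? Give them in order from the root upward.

C♯7♭5 is a dominant seventh flat five built on C#.
C# — root
E# — major 3rd
G — diminished 5th
B — minor 7th

C#, E#, G, B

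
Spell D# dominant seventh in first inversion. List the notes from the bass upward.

D# dominant seventh = D-sharp–F-double-sharp–A-sharp–C-sharp; first inversion → third (F-double-sharp) lowest.

F-double-sharp A-sharp C-sharp D-sharp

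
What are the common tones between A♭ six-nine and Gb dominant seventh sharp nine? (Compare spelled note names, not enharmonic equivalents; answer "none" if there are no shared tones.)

B-flat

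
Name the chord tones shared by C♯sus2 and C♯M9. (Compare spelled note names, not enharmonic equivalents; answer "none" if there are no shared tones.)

C#  D#  G#

C♯sus2: C# D# G#
C♯M9: C# E# G# B# D#
Common to both → C#, D#, G#.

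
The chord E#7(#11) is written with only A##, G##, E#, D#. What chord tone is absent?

B#

The full E#7(#11) chord is E#, G##, B#, D#, A##.
Comparing with the voicing, the perfect 5th (5th) — B# — is absent.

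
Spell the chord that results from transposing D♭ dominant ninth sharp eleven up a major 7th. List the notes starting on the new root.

A major 7th up from D-flat is C, so the new chord is C dominant ninth sharp eleven.
C — root
E — major 3rd
G — perfect 5th
B-flat — minor 7th
D — major 9th
F-sharp — augmented 11th

C E G B-flat D F-sharp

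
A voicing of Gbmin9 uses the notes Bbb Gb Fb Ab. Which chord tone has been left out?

The full Gbmin9 chord is Gb, Bbb, Db, Fb, Ab.
Comparing with the voicing, the perfect 5th (5th) — Db — is absent.

Db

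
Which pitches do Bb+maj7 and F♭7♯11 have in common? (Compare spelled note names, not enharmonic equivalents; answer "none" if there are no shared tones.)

Bb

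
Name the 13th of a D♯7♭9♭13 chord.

D♯7♭9♭13 is built on D#; its 13th is a minor 13th above the root.
A sixth above D uses the letter B, and the minor 13th above D# is B.

B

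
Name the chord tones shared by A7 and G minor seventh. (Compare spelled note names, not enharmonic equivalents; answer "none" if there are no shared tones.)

G

A7: A C# E G
G minor seventh: G Bb D F
Common to both → G.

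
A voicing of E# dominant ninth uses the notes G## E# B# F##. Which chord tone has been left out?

D#

E# dominant ninth = E#, G##, B#, D#, F##. The voicing lacks the 7th (minor 7th), D#.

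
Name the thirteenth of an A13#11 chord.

F#

A13#11 is built on A; its 13th is a major 13th above the root.
A sixth above A uses the letter F, and the major 13th above A is F#.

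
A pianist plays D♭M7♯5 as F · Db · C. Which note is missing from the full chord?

A

D♭M7♯5 = Db, F, A, C. The voicing lacks the 5th (augmented 5th), A.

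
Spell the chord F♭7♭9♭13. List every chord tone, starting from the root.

Root Fb, quality dominant seventh flat nine flat thirteen:
- root: Fb
- major 3rd: Ab
- perfect 5th: Cb
- minor 7th: Ebb
- minor 9th: Gbb
- minor 13th: Dbb

Fb  Ab  Cb  Ebb  Gbb  Dbb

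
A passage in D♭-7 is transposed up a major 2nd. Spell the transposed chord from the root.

E♭, G♭, B♭, D♭

Transposed root: D♭ → E♭ (major 2nd up). So we spell E♭ minor seventh:
E♭ — root
G♭ — minor 3rd
B♭ — perfect 5th
D♭ — minor 7th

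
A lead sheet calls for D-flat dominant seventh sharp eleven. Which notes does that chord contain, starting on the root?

Root D♭, quality dominant seventh sharp eleven:
D♭ — root
F — major 3rd
A♭ — perfect 5th
C♭ — minor 7th
G — augmented 11th

D♭, F, A♭, C♭, G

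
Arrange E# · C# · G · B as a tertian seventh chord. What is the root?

C#

Stacking in thirds gives C# – E# – G – B, so C# is the root — C# dominant seventh flat five.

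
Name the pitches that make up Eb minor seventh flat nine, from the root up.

E-flat, G-flat, B-flat, D-flat, F-flat

Eb minor seventh flat nine: minor seventh flat nine on E-flat.
Root: E-flat
Minor 3rd (3rd): G-flat
Perfect 5th (5th): B-flat
Minor 7th (7th): D-flat
Minor 9th (9th): F-flat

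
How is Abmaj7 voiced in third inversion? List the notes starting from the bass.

Abmaj7 = A♭–C–E♭–G; third inversion → seventh (G) lowest.

G, A♭, C, E♭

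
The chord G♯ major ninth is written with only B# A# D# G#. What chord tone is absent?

F##

G♯ major ninth = G#, B#, D#, F##, A#. The voicing lacks the 7th (major 7th), F##.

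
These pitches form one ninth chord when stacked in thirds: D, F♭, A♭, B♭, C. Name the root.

B♭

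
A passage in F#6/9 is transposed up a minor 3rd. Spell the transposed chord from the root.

A  C#  E  F#  B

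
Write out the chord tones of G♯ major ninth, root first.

Root G-sharp, quality major ninth:
root → G-sharp
3rd (major 3rd) → B-sharp
5th (perfect 5th) → D-sharp
7th (major 7th) → F-double-sharp
9th (major 9th) → A-sharp

G-sharp  B-sharp  D-sharp  F-double-sharp  A-sharp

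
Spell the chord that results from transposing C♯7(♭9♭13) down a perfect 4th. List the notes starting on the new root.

G# B# D# F# A E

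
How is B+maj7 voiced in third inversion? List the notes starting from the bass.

In root position, B+maj7 is B–D#–F##–A#.
Third inversion puts the seventh (A#) in the bass.

A#, B, D#, F##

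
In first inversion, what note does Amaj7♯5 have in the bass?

C#

Amaj7♯5 = A–C#–E#–G#. First inversion → third in the bass = C#.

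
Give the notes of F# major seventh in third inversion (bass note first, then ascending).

E-sharp F-sharp A-sharp C-sharp

In root position, F# major seventh is F-sharp–A-sharp–C-sharp–E-sharp.
Third inversion puts the seventh (E-sharp) in the bass.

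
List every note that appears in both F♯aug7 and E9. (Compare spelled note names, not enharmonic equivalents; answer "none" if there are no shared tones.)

F♯ E

F♯aug7 = F♯, A♯, C𝄪, E.
E9 = E, G♯, B, D, F♯.
Shared: F♯, E.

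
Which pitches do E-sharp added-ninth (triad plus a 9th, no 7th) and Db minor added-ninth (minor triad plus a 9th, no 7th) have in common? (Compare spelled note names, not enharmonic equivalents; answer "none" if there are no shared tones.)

none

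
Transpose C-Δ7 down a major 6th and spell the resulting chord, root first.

Transposed root: C → Eb (major 6th down). So we spell Eb minor-major seventh:
Eb — root
Gb — minor 3rd
Bb — perfect 5th
D — major 7th

Eb  Gb  Bb  D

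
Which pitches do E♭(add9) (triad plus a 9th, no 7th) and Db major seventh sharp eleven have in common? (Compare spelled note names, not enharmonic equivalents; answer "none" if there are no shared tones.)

G, F

E♭(add9) = E♭, G, B♭, F.
Db major seventh sharp eleven = D♭, F, A♭, C, G.
Shared: G, F.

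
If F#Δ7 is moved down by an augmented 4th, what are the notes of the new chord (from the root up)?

C  E  G  B

An augmented 4th down from F♯ is C, so the new chord is C major seventh.
Root: C
Major 3rd (3rd): E
Perfect 5th (5th): G
Major 7th (7th): B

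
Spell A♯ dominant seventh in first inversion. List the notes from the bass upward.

C-double-sharp E-sharp G-sharp A-sharp

A♯ dominant seventh = A-sharp–C-double-sharp–E-sharp–G-sharp; first inversion → third (C-double-sharp) lowest.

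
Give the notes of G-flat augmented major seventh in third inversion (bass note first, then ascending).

In root position, G-flat augmented major seventh is G-flat–B-flat–D–F.
Third inversion puts the seventh (F) in the bass.

F – G-flat – B-flat – D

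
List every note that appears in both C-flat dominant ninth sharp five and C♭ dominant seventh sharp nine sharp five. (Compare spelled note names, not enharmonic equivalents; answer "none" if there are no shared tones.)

C-flat dominant ninth sharp five: C-flat E-flat G B-double-flat D-flat
C♭ dominant seventh sharp nine sharp five: C-flat E-flat G B-double-flat D
Common to both → C-flat, E-flat, G, B-double-flat.

C-flat – E-flat – G – B-double-flat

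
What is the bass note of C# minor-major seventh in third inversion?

C# minor-major seventh in root position is C-sharp–E–G-sharp–B-sharp.
Third inversion places the seventh in the bass, which is B-sharp.

B-sharp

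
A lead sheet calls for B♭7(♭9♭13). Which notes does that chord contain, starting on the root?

B♭7(♭9♭13): dominant seventh flat nine flat thirteen on Bb.
root → Bb
3rd (major 3rd) → D
5th (perfect 5th) → F
7th (minor 7th) → Ab
9th (minor 9th) → Cb
13th (minor 13th) → Gb

Bb  D  F  Ab  Cb  Gb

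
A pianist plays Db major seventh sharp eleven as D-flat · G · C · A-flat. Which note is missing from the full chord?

F

The full Db major seventh sharp eleven chord is D-flat, F, A-flat, C, G.
Comparing with the voicing, the major 3rd (3rd) — F — is absent.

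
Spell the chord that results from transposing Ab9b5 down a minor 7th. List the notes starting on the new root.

Bb – D – Fb – Ab – C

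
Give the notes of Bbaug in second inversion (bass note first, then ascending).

In root position, Bbaug is Bb–D–F#.
Second inversion puts the fifth (F#) in the bass.

F#, Bb, D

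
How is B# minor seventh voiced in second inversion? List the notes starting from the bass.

F-double-sharp  A-sharp  B-sharp  D-sharp

In root position, B# minor seventh is B-sharp–D-sharp–F-double-sharp–A-sharp.
Second inversion puts the fifth (F-double-sharp) in the bass.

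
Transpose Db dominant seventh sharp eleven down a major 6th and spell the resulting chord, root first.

A major 6th down from D♭ is F♭, so the new chord is F♭ dominant seventh sharp eleven.
root → F♭
3rd (major 3rd) → A♭
5th (perfect 5th) → C♭
7th (minor 7th) → E𝄫
11th (augmented 11th) → B♭

F♭ A♭ C♭ E𝄫 B♭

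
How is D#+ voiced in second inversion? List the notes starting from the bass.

D#+ = D♯–F𝄪–A𝄪; second inversion → fifth (A𝄪) lowest.

A𝄪 D♯ F𝄪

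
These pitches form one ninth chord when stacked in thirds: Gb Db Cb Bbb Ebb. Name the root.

Cb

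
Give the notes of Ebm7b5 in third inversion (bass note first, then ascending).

Db, Eb, Gb, Bbb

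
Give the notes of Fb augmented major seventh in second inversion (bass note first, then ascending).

In root position, Fb augmented major seventh is F-flat–A-flat–C–E-flat.
Second inversion puts the fifth (C) in the bass.

C, E-flat, F-flat, A-flat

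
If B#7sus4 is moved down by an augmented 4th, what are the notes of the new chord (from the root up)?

F#, B, C#, E

An augmented 4th down from B# is F#, so the new chord is F# dominant seventh suspended fourth.
F# — root
B — perfect 4th
C# — perfect 5th
E — minor 7th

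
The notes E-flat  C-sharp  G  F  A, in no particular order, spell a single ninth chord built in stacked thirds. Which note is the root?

F

Arranged so that each adjacent pair is a third by letter name: F – A – C-sharp – E-flat – G.
The bottom of that stack, F, is the root (this is F dominant ninth sharp five).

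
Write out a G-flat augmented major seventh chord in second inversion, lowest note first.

G-flat augmented major seventh = G-flat–B-flat–D–F; second inversion → fifth (D) lowest.

D F G-flat B-flat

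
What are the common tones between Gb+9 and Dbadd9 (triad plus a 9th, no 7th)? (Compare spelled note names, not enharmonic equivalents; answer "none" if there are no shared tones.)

Gb+9 = G♭, B♭, D, F♭, A♭.
Dbadd9 = D♭, F, A♭, E♭.
Shared: A♭.

A♭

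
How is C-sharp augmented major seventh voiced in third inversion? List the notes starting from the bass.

B-sharp C-sharp E-sharp G-double-sharp

In root position, C-sharp augmented major seventh is C-sharp–E-sharp–G-double-sharp–B-sharp.
Third inversion puts the seventh (B-sharp) in the bass.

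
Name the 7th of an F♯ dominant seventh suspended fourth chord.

E

Root of F♯ dominant seventh suspended fourth = F-sharp. The 7th is a minor 7th: F-sharp up a minor 7th → E.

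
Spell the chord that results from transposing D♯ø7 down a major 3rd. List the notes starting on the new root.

B – D – F – A

Transposed root: D♯ → B (major 3rd down). So we spell B half-diminished seventh:
- root: B
- minor 3rd: D
- diminished 5th: F
- minor 7th: A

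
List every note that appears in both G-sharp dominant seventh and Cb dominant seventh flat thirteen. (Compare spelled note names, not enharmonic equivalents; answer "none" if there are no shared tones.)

none

G-sharp dominant seventh: G-sharp B-sharp D-sharp F-sharp
Cb dominant seventh flat thirteen: C-flat E-flat G-flat B-double-flat A-double-flat
Common to both → none.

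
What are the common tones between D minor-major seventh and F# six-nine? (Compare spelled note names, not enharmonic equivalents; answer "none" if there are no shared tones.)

C#

D minor-major seventh: D F A C#
F# six-nine: F# A# C# D# G#
Common to both → C#.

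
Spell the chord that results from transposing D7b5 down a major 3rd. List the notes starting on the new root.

D down a major 3rd → Bb. New chord: Bb dominant seventh flat five.
Root: Bb
Major 3rd (3rd): D
Diminished 5th (5th): Fb
Minor 7th (7th): Ab

Bb  D  Fb  Ab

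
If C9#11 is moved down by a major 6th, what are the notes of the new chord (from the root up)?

Eb, G, Bb, Db, F, A

A major 6th down from C is Eb, so the new chord is Eb dominant ninth sharp eleven.
Root: Eb
Major 3rd (3rd): G
Perfect 5th (5th): Bb
Minor 7th (7th): Db
Major 9th (9th): F
Augmented 11th (11th): A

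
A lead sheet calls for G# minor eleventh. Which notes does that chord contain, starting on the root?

Root G-sharp, quality minor eleventh:
G-sharp — root
B — minor 3rd
D-sharp — perfect 5th
F-sharp — minor 7th
A-sharp — major 9th
C-sharp — perfect 11th

G-sharp B D-sharp F-sharp A-sharp C-sharp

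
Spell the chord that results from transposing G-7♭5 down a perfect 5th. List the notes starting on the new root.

G down a perfect 5th → C. New chord: C half-diminished seventh.
Root: C
Minor 3rd (3rd): Eb
Diminished 5th (5th): Gb
Minor 7th (7th): Bb

C Eb Gb Bb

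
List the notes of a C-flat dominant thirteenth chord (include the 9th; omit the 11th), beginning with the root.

C-flat dominant thirteenth is a dominant thirteenth built on C-flat.
- root: C-flat
- major 3rd: E-flat
- perfect 5th: G-flat
- minor 7th: B-double-flat
- major 9th: D-flat
- major 13th: A-flat

C-flat – E-flat – G-flat – B-double-flat – D-flat – A-flat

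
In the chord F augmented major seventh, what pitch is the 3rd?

F augmented major seventh is built on F; its 3rd is a major 3rd above the root.
A third above F uses the letter A, and the major 3rd above F is A.

A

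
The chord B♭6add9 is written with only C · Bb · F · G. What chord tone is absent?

B♭6add9 = Bb, D, F, G, C. The voicing lacks the 3rd (major 3rd), D.

D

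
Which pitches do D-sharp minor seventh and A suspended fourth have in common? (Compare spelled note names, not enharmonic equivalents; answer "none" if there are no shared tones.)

none

D-sharp minor seventh: D# F# A# C#
A suspended fourth: A D E
Common to both → none.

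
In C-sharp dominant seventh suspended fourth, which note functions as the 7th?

B

C-sharp dominant seventh suspended fourth is built on C#; its 7th is a minor 7th above the root.
A seventh above C uses the letter B, and the minor 7th above C# is B.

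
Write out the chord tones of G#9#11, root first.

G# B# D# F# A# C##

Root G#, quality dominant ninth sharp eleven:
root → G#
3rd (major 3rd) → B#
5th (perfect 5th) → D#
7th (minor 7th) → F#
9th (major 9th) → A#
11th (augmented 11th) → C##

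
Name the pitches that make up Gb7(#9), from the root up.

Gb  Bb  Db  Fb  A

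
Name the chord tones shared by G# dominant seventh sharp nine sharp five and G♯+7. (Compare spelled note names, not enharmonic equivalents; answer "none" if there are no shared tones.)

G# dominant seventh sharp nine sharp five: G# B# D## F# A##
G♯+7: G# B# D## F#
Common to both → G#, B#, D##, F#.

G# – B# – D## – F#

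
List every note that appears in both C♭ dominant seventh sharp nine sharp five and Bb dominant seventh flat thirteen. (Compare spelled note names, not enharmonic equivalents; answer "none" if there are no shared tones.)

D

C♭ dominant seventh sharp nine sharp five = C-flat, E-flat, G, B-double-flat, D.
Bb dominant seventh flat thirteen = B-flat, D, F, A-flat, G-flat.
Shared: D.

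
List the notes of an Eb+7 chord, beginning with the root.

Root Eb, quality augmented seventh:
- root: Eb
- major 3rd: G
- augmented 5th: B
- minor 7th: Db

Eb – G – B – Db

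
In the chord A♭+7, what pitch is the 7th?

Root of A♭+7 = Ab. The 7th is a minor 7th: Ab up a minor 7th → Gb.

Gb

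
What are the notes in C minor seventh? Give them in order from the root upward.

C minor seventh: minor seventh on C.
C — root
Eb — minor 3rd
G — perfect 5th
Bb — minor 7th

C  Eb  G  Bb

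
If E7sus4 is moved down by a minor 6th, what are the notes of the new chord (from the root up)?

G# C# D# F#

A minor 6th down from E is G#, so the new chord is G# dominant seventh suspended fourth.
Root: G#
Perfect 4th (4th): C#
Perfect 5th (5th): D#
Minor 7th (7th): F#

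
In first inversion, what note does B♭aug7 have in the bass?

B♭aug7 in root position is Bb–D–F#–Ab.
First inversion places the third in the bass, which is D.

D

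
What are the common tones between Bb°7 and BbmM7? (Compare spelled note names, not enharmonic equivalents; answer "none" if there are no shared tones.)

Bb°7: Bb Db Fb Abb
BbmM7: Bb Db F A
Common to both → Bb, Db.

Bb, Db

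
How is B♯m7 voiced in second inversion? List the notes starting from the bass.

B♯m7 = B#–D#–F##–A#; second inversion → fifth (F##) lowest.

F##, A#, B#, D#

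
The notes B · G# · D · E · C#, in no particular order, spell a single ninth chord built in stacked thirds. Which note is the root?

C#

Arranged so that each adjacent pair is a third by letter name: C# – E – G# – B – D.
The bottom of that stack, C#, is the root (this is C# minor seventh flat nine).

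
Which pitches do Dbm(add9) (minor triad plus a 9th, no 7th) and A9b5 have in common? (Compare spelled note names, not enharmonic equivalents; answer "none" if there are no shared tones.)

Eb

Dbm(add9): Db Fb Ab Eb
A9b5: A C# Eb G B
Common to both → Eb.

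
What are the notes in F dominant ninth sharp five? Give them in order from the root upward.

F dominant ninth sharp five is a dominant ninth sharp five built on F.
- root: F
- major 3rd: A
- augmented 5th: C-sharp
- minor 7th: E-flat
- major 9th: G

F – A – C-sharp – E-flat – G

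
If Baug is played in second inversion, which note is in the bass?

F##

Baug in root position is B–D#–F##.
Second inversion places the fifth in the bass, which is F##.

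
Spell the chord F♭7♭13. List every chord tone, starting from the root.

F♭7♭13 is a dominant seventh flat thirteen built on Fb.
Root: Fb
Major 3rd (3rd): Ab
Perfect 5th (5th): Cb
Minor 7th (7th): Ebb
Minor 13th (13th): Dbb

Fb Ab Cb Ebb Dbb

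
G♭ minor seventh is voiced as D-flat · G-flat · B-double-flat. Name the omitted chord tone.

F-flat

G♭ minor seventh = G-flat, B-double-flat, D-flat, F-flat. The voicing lacks the 7th (minor 7th), F-flat.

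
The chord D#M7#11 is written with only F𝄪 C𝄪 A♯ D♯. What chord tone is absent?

D#M7#11 = D♯, F𝄪, A♯, C𝄪, G𝄪. The voicing lacks the 11th (augmented 11th), G𝄪.

G𝄪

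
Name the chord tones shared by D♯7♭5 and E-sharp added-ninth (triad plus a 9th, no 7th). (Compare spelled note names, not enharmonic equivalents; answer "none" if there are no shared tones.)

F##

D♯7♭5 = D#, F##, A, C#.
E-sharp added-ninth = E#, G##, B#, F##.
Shared: F##.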